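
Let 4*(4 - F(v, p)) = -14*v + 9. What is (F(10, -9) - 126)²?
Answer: 127449/16 ≈ 7965.6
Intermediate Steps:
F(v, p) = 7/4 + 7*v/2 (F(v, p) = 4 - (-14*v + 9)/4 = 4 - (9 - 14*v)/4 = 4 + (-9/4 + 7*v/2) = 7/4 + 7*v/2)
(F(10, -9) - 126)² = ((7/4 + (7/2)*10) - 126)² = ((7/4 + 35) - 126)² = (147/4 - 126)² = (-357/4)² = 127449/16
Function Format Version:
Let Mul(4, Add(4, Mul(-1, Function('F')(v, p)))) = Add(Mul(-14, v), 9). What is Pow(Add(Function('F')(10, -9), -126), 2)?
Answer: Rational(127449, 16) ≈ 7965.6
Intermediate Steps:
Function('F')(v, p) = Add(Rational(7, 4), Mul(Rational(7, 2), v)) (Function('F')(v, p) = Add(4, Mul(Rational(-1, 4), Add(Mul(-14, v), 9))) = Add(4, Mul(Rational(-1, 4), Add(9, Mul(-14, v)))) = Add(4, Add(Rational(-9, 4), Mul(Rational(7, 2), v))) = Add(Rational(7, 4), Mul(Rational(7, 2), v)))
Pow(Add(Function('F')(10, -9), -126), 2) = Pow(Add(Add(Rational(7, 4), Mul(Rational(7, 2), 10)), -126), 2) = Pow(Add(Add(Rational(7, 4), 35), -126), 2) = Pow(Add(Rational(147, 4), -126), 2) = Pow(Rational(-357, 4), 2) = Rational(127449, 16)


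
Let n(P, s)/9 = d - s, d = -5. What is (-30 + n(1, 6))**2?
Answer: 16641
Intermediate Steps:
n(P, s) = -45 - 9*s (n(P, s) = 9*(-5 - s) = -45 - 9*s)
(-30 + n(1, 6))**2 = (-30 + (-45 - 9*6))**2 = (-30 + (-45 - 54))**2 = (-30 - 99)**2 = (-129)**2 = 16641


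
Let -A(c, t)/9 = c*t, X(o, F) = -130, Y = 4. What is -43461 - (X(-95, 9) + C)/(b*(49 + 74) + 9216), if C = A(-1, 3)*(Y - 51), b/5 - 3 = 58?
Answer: -2030974592/46731 ≈ -43461.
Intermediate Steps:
A(c, t) = -9*c*t
b = 305 (b = 15 + 5*58 = 15 + 290 = 305)
C = -1269 (C = (-9*(-1)*3)*(4 - 51) = 27*(-47) = -1269)
-43461 - (X(-95, 9) + C)/(b*(49 + 74) + 9216) = -43461 - (-130 - 1269)/(305*(49 + 74) + 9216) = -43461 - (-1399)/(305*123 + 9216) = -43461 - (-1399)/(37515 + 9216) = -43461 - (-1399)/46731 = -43461 - 1*(-1399/46731) = -43461 + 1399/46731 = -2030974592/46731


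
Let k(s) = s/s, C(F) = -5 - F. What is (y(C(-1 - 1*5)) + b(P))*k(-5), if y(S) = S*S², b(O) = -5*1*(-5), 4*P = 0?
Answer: 26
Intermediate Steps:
P = 0 (P = (¼)*0 = 0)
b(O) = 25 (b(O) = -5*(-5) = 25)
k(s) = 1
y(S) = S³
(y(C(-1 - 1*5)) + b(P))*k(-5) = ((-5 - (-1 - 1*5))³ + 25)*1 = ((-5 - (-1 - 5))³ + 25)*1 = ((-5 - 1*(-6))³ + 25)*1 = ((-5 + 6)³ + 25)*1 = (1³ + 25)*1 = (1 + 25)*1 = 26*1 = 26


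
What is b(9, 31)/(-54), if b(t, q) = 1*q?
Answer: -31/54 ≈ -0.57407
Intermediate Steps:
b(t, q) = q
b(9, 31)/(-54) = 31/(-54) = 31*(-1/54) = -31/54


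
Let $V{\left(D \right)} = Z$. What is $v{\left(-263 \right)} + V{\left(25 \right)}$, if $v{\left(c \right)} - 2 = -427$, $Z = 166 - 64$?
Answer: $-323$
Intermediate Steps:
$Z = 102$ ($Z = 166 - 64 = 102$)
$v{\left(c \right)} = -425$ ($v{\left(c \right)} = 2 - 427 = -425$)
$V{\left(D \right)} = 102$
$v{\left(-263 \right)} + V{\left(25 \right)} = -425 + 102 = -323$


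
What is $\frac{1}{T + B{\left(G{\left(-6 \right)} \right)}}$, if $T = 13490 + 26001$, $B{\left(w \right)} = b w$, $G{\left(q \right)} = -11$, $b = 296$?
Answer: $\frac{1}{36235} \approx 2.7598 \cdot 10^{-5}$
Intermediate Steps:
$B{\left(w \right)} = 296 w$
$T = 39491$
$\frac{1}{T + B{\left(G{\left(-6 \right)} \right)}} = \frac{1}{39491 + 296 \left(-11\right)} = \frac{1}{39491 - 3256} = \frac{1}{36235}$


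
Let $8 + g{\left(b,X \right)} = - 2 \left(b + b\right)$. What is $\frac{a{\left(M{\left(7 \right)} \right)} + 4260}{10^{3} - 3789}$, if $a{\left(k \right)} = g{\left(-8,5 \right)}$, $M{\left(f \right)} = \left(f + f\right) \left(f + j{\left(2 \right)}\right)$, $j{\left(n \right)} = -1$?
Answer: $- \frac{4284}{2789} \approx -1.536$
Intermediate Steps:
$M{\left(f \right)} = 2 f \left(-1 + f\right)$ ($M{\left(f \right)} = \left(f + f\right) \left(f - 1\right) = 2 f \left(-1 + f\right)$)
$g{\left(b,X \right)} = -8 - 4 b$ ($g{\left(b,X \right)} = -8 - 2 \left(b + b\right) = -8 - 2 \cdot 2 b = -8 - 4 b$)
$a{\left(k \right)} = 24$ ($a{\left(k \right)} = -8 - -32 = -8 + 32 = 24$)
$\frac{a{\left(M{\left(7 \right)} \right)} + 4260}{10^{3} - 3789} = \frac{24 + 4260}{10^{3} - 3789} = \frac{4284}{1000 - 3789} = \frac{4284}{-2789} = 4284 \left(- \frac{1}{2789}\right) = - \frac{4284}{2789}$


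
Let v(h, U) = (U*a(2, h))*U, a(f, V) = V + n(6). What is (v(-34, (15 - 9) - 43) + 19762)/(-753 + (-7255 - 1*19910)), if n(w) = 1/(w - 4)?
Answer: 52199/55836 ≈ 0.93486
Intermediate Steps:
n(w) = 1/(-4 + w)
a(f, V) = ½ + V (a(f, V) = V + 1/(-4 + 6) = V + 1/2 = V + ½ = ½ + V)
v(h, U) = U²*(½ + h) (v(h, U) = (U*(½ + h))*U = U²*(½ + h))
(v(-34, (15 - 9) - 43) + 19762)/(-753 + (-7255 - 1*19910)) = (((15 - 9) - 43)²*(½ - 34) + 19762)/(-753 + (-7255 - 1*19910)) = ((6 - 43)²*(-67/2) + 19762)/(-753 + (-7255 - 19910)) = ((-37)²*(-67/2) + 19762)/(-753 - 27165) = (1369*(-67/2) + 19762)/(-27918) = (-91723/2 + 19762)*(-1/27918) = -52199/2*(-1/27918) = 52199/55836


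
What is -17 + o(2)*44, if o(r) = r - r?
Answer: -17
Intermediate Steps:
o(r) = 0
-17 + o(2)*44 = -17 + 0*44 = -17 + 0 = -17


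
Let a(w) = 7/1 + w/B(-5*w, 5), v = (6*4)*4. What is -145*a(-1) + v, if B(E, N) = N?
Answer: -890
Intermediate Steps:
v = 96 (v = 24*4 = 96)
a(w) = 7 + w/5 (a(w) = 7/1 + w/5 = 7*1 + w*(⅕) = 7 + w/5)
-145*a(-1) + v = -145*(7 + (⅕)*(-1)) + 96 = -145*(7 - ⅕) + 96 = -145*34/5 + 96 = -986 + 96 = -890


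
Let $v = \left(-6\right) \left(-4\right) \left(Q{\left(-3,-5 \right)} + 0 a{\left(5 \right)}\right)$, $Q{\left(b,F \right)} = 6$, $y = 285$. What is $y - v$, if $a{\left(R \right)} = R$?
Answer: $141$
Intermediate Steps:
$v = 144$ ($v = \left(-6\right) \left(-4\right) \left(6 + 0 \cdot 5\right) = 24 \left(6 + 0\right) = 24 \cdot 6 = 144$)
$y - v = 285 - 144 = 141$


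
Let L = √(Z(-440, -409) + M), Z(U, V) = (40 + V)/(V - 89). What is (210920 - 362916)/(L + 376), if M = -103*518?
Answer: -9486982336/32325057 + 151996*I*√1470202406/32325057 ≈ -293.49 + 180.29*I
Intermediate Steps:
Z(U, V) = (40 + V)/(-89 + V)
M = -53354
L = I*√1470202406/166 (L = √((40 - 409)/(-89 - 409) - 53354) = √(-369/(-498) - 53354) = √(-1/498*(-369) - 53354) = √(123/166 - 53354) = √(-8856641/166) = I*√1470202406/166 ≈ 230.98*I)
(210920 - 362916)/(L + 376) = (210920 - 362916)/(I*√1470202406/166 + 376) = -151996/(376 + I*√1470202406/166)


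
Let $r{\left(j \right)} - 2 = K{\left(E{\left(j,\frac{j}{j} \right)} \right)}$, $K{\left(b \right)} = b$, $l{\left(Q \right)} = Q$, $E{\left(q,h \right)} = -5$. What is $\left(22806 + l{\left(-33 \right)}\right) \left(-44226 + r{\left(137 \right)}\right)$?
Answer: $-1007227017$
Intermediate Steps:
$r{\left(j \right)} = -3$ ($r{\left(j \right)} = 2 - 5 = -3$)
$\left(22806 + l{\left(-33 \right)}\right) \left(-44226 + r{\left(137 \right)}\right) = \left(22806 - 33\right) \left(-44226 - 3\right) = 22773 \left(-44229\right) = -1007227017$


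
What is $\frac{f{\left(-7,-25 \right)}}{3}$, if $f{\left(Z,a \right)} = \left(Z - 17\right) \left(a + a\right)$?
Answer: $400$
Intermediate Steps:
$f{\left(Z,a \right)} = 2 a \left(-17 + Z\right)$ ($f{\left(Z,a \right)} = \left(-17 + Z\right) 2 a = 2 a \left(-17 + Z\right)$)
$\frac{f{\left(-7,-25 \right)}}{3} = \frac{2 \left(-25\right) \left(-17 - 7\right)}{3} = 2 \left(-25\right) \left(-24\right) \frac{1}{3} = 1200 \cdot \frac{1}{3} = 400$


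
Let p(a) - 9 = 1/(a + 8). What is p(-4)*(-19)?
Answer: -703/4 ≈ -175.75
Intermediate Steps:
p(a) = 9 + 1/(8 + a) (p(a) = 9 + 1/(a + 8) = 9 + 1/(8 + a))
p(-4)*(-19) = ((73 + 9*(-4))/(8 - 4))*(-19) = ((73 - 36)/4)*(-19) = ((¼)*37)*(-19) = (37/4)*(-19) = -703/4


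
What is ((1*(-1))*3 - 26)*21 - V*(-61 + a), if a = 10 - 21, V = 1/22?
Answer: -6663/11 ≈ -605.73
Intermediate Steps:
V = 1/22 ≈ 0.045455
a = -11
((1*(-1))*3 - 26)*21 - V*(-61 + a) = ((1*(-1))*3 - 26)*21 - (-61 - 11)/22 = (-1*3 - 26)*21 - (-72)/22 = (-3 - 26)*21 - 1*(-36/11) = -29*21 + 36/11 = -609 + 36/11 = -6663/11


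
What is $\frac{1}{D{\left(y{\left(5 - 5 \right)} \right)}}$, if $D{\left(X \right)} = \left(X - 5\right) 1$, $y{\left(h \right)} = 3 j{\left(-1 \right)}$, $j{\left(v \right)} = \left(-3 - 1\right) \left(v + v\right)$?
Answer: $\frac{1}{19} \approx 0.052632$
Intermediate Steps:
$j{\left(v \right)} = - 8 v$ ($j{\left(v \right)} = - 4 \cdot 2 v = - 8 v$)
$y{\left(h \right)} = 24$ ($y{\left(h \right)} = 3 \left(\left(-8\right) \left(-1\right)\right) = 3 \cdot 8 = 24$)
$D{\left(X \right)} = -5 + X$ ($D{\left(X \right)} = \left(-5 + X\right) 1 = -5 + X$)
$\frac{1}{D{\left(y{\left(5 - 5 \right)} \right)}} = \frac{1}{-5 + 24} = \frac{1}{19}$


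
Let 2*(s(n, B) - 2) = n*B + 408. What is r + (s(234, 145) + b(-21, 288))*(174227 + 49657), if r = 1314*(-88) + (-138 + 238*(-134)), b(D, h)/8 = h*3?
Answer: 5391650710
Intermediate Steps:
b(D, h) = 24*h (b(D, h) = 8*(h*3) = 8*(3*h) = 24*h)
s(n, B) = 206 + B*n/2 (s(n, B) = 2 + (n*B + 408)/2 = 2 + (B*n + 408)/2 = 2 + (408 + B*n)/2 = 2 + (204 + B*n/2) = 206 + B*n/2)
r = -147662 (r = -115632 + (-138 - 31892) = -115632 - 32030 = -147662)
r + (s(234, 145) + b(-21, 288))*(174227 + 49657) = -147662 + ((206 + (½)*145*234) + 24*288)*(174227 + 49657) = -147662 + ((206 + 16965) + 6912)*223884 = -147662 + (17171 + 6912)*223884 = -147662 + 24083*223884 = -147662 + 5391798372 = 5391650710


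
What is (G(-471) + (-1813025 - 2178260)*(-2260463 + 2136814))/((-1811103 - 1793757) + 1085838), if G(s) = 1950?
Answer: -493518400915/2519022 ≈ -1.9592e+5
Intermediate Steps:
(G(-471) + (-1813025 - 2178260)*(-2260463 + 2136814))/((-1811103 - 1793757) + 1085838) = (1950 + (-1813025 - 2178260)*(-2260463 + 2136814))/((-1811103 - 1793757) + 1085838) = (1950 - 3991285*(-123649))/(-3604860 + 1085838) = (1950 + 493518398965)/(-2519022) = 493518400915*(-1/2519022) = -493518400915/2519022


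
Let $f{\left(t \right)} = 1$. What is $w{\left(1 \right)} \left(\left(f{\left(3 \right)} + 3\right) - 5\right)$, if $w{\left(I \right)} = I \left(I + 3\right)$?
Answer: $-4$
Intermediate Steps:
$w{\left(I \right)} = I \left(3 + I\right)$
$w{\left(1 \right)} \left(\left(f{\left(3 \right)} + 3\right) - 5\right) = 1 \left(3 + 1\right) \left(\left(1 + 3\right) - 5\right) = 1 \cdot 4 \left(4 - 5\right) = 4 \left(-1\right) = -4$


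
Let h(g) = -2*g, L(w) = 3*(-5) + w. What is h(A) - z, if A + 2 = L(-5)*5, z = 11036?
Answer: -10832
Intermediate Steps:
L(w) = -15 + w
A = -102 (A = -2 + (-15 - 5)*5 = -2 - 20*5 = -2 - 100 = -102)
h(A) - z = -2*(-102) - 1*11036 = 204 - 11036 = -10832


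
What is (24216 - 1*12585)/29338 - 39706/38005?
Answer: -722858473/1114990690 ≈ -0.64831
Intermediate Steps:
(24216 - 1*12585)/29338 - 39706/38005 = (24216 - 12585)*(1/29338) - 39706*1/38005 = 11631*(1/29338) - 39706/38005 = 11631/29338 - 39706/38005 = -722858473/1114990690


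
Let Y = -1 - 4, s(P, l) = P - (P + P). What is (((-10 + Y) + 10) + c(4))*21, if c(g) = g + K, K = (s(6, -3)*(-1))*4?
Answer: 483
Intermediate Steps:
s(P, l) = -P (s(P, l) = P - 2*P = -P)
K = 24 (K = (-1*6*(-1))*4 = -6*(-1)*4 = 6*4 = 24)
c(g) = 24 + g (c(g) = g + 24 = 24 + g)
Y = -5
(((-10 + Y) + 10) + c(4))*21 = (((-10 - 5) + 10) + (24 + 4))*21 = ((-15 + 10) + 28)*21 = (-5 + 28)*21 = 23*21 = 483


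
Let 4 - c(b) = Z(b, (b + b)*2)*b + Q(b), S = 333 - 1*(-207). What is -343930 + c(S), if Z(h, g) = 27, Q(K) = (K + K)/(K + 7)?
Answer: -196103862/547 ≈ -3.5851e+5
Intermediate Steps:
S = 540 (S = 333 + 207 = 540)
Q(K) = 2*K/(7 + K) (Q(K) = (2*K)/(7 + K) = 2*K/(7 + K))
c(b) = 4 - 27*b - 2*b/(7 + b) (c(b) = 4 - (27*b + 2*b/(7 + b)) = 4 + (-27*b - 2*b/(7 + b)) = 4 - 27*b - 2*b/(7 + b))
-343930 + c(S) = -343930 + (28 - 187*540 - 27*540²)/(7 + 540) = -343930 + (28 - 100980 - 27*291600)/547 = -343930 + (28 - 100980 - 7873200)/547 = -343930 + (1/547)*(-7974152) = -343930 - 7974152/547 = -196103862/547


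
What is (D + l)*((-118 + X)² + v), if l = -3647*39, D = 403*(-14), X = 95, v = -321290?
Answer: 47432532875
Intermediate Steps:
D = -5642
l = -142233
(D + l)*((-118 + X)² + v) = (-5642 - 142233)*((-118 + 95)² - 321290) = -147875*((-23)² - 321290) = -147875*(529 - 321290) = -147875*(-320761) = 47432532875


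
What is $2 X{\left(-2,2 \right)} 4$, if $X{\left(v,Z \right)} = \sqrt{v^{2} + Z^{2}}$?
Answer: $16 \sqrt{2} \approx 22.627$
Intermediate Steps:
$X{\left(v,Z \right)} = \sqrt{Z^{2} + v^{2}}$
$2 X{\left(-2,2 \right)} 4 = 2 \sqrt{2^{2} + \left(-2\right)^{2}} \cdot 4 = 2 \sqrt{4 + 4} \cdot 4 = 2 \sqrt{8} \cdot 4 = 2 \cdot 2 \sqrt{2} \cdot 4 = 4 \sqrt{2} \cdot 4 = 16 \sqrt{2}$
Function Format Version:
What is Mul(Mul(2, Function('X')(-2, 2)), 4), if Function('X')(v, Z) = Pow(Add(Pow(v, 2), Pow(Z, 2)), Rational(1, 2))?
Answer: Mul(16, Pow(2, Rational(1, 2))) ≈ 22.627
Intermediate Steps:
Function('X')(v, Z) = Pow(Add(Pow(Z, 2), Pow(v, 2)), Rational(1, 2))
Mul(Mul(2, Function('X')(-2, 2)), 4) = Mul(Mul(2, Pow(Add(Pow(2, 2), Pow(-2, 2)), Rational(1, 2))), 4) = Mul(Mul(2, Pow(Add(4, 4), Rational(1, 2))), 4) = Mul(Mul(2, Pow(8, Rational(1, 2))), 4) = Mul(Mul(2, Mul(2, Pow(2, Rational(1, 2)))), 4) = Mul(Mul(4, Pow(2, Rational(1, 2))), 4) = Mul(16, Pow(2, Rational(1, 2)))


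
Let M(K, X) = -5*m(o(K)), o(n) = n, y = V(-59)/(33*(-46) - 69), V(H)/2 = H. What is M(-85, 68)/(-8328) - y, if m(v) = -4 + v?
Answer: -562973/4405512 ≈ -0.12779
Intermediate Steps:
V(H) = 2*H
y = 118/1587 (y = (2*(-59))/(33*(-46) - 69) = -118/(-1518 - 69) = -118/(-1587) = -118*(-1/1587) = 118/1587 ≈ 0.074354)
M(K, X) = 20 - 5*K (M(K, X) = -5*(-4 + K) = 20 - 5*K)
M(-85, 68)/(-8328) - y = (20 - 5*(-85))/(-8328) - 1*118/1587 = (20 + 425)*(-1/8328) - 118/1587 = 445*(-1/8328) - 118/1587 = -445/8328 - 118/1587 = -562973/4405512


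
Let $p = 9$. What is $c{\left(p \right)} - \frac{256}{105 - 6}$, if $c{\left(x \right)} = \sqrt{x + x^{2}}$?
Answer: $- \frac{256}{99} + 3 \sqrt{10} \approx 6.901$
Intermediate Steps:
$c{\left(p \right)} - \frac{256}{105 - 6} = \sqrt{9 \left(1 + 9\right)} - \frac{256}{105 - 6} = \sqrt{9 \cdot 10} - \frac{256}{99} = \sqrt{90} - \frac{256}{99} = 3 \sqrt{10} - \frac{256}{99} = - \frac{256}{99} + 3 \sqrt{10}$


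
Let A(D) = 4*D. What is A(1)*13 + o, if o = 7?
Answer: 59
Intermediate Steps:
A(1)*13 + o = (4*1)*13 + 7 = 4*13 + 7 = 52 + 7 = 59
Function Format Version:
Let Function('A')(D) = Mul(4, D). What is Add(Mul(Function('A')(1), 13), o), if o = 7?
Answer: 59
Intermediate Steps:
Add(Mul(Function('A')(1), 13), o) = Add(Mul(Mul(4, 1), 13), 7) = Add(Mul(4, 13), 7) = Add(52, 7) = 59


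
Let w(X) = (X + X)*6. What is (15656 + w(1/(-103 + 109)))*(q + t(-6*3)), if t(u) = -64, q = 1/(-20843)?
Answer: -20887036074/20843 ≈ -1.0021e+6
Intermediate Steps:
q = -1/20843 ≈ -4.7978e-5
w(X) = 12*X (w(X) = (2*X)*6 = 12*X)
(15656 + w(1/(-103 + 109)))*(q + t(-6*3)) = (15656 + 12/(-103 + 109))*(-1/20843 - 64) = (15656 + 12/6)*(-1333953/20843) = (15656 + 12*(⅙))*(-1333953/20843) = (15656 + 2)*(-1333953/20843) = 15658*(-1333953/20843) = -20887036074/20843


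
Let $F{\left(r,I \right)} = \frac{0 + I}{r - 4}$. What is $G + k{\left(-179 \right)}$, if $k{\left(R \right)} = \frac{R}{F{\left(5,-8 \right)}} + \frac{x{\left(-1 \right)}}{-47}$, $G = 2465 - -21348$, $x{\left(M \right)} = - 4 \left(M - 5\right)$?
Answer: $\frac{8961909}{376} \approx 23835.0$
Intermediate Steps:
$F{\left(r,I \right)} = \frac{I}{-4 + r}$
$x{\left(M \right)} = 20 - 4 M$ ($x{\left(M \right)} = - 4 \left(-5 + M\right) = 20 - 4 M$)
$G = 23813$ ($G = 2465 + 21348 = 23813$)
$k{\left(R \right)} = - \frac{24}{47} - \frac{R}{8}$ ($k{\left(R \right)} = \frac{R}{\left(-8\right) \frac{1}{-4 + 5}} + \frac{20 - -4}{-47} = \frac{R}{\left(-8\right) 1^{-1}} + \left(20 + 4\right) \left(- \frac{1}{47}\right) = \frac{R}{\left(-8\right) 1} + 24 \left(- \frac{1}{47}\right) = \frac{R}{-8} - \frac{24}{47} = R \left(- \frac{1}{8}\right) - \frac{24}{47} = - \frac{R}{8} - \frac{24}{47} = - \frac{24}{47} - \frac{R}{8}$)
$G + k{\left(-179 \right)} = 23813 - - \frac{8221}{376} = 23813 + \left(- \frac{24}{47} + \frac{179}{8}\right) = 23813 + \frac{8221}{376} = \frac{8961909}{376}$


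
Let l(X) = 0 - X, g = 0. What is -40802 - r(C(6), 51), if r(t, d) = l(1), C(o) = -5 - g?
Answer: -40801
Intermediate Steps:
C(o) = -5 (C(o) = -5 - 1*0 = -5 + 0 = -5)
l(X) = -X
r(t, d) = -1 (r(t, d) = -1*1 = -1)
-40802 - r(C(6), 51) = -40802 - 1*(-1) = -40802 + 1 = -40801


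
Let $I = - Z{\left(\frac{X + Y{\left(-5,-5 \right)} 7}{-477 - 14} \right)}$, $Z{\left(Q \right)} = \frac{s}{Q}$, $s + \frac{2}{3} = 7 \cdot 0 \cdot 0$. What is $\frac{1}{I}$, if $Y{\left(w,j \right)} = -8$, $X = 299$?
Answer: $- \frac{729}{982} \approx -0.74236$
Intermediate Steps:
$s = - \frac{2}{3}$ ($s = - \frac{2}{3} + 7 \cdot 0 \cdot 0 = - \frac{2}{3} + 0 \cdot 0 = - \frac{2}{3} + 0 = - \frac{2}{3} \approx -0.66667$)
$Z{\left(Q \right)} = - \frac{2}{3 Q}$
$I = - \frac{982}{729}$ ($I = - \frac{-2}{3 \frac{299 - 56}{-477 - 14}} = - \frac{-2}{3 \frac{299 - 56}{-491}} = - \frac{-2}{3 \cdot 243 \left(- \frac{1}{491}\right)} = - \frac{-2}{3 \left(- \frac{243}{491}\right)} = - \frac{\left(-2\right) \left(-491\right)}{3 \cdot 243} = \left(-1\right) \frac{982}{729} = - \frac{982}{729} \approx -1.347$)
$\frac{1}{I} = \frac{1}{- \frac{982}{729}} = - \frac{729}{982}$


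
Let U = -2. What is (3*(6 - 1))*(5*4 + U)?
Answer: 270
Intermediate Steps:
(3*(6 - 1))*(5*4 + U) = (3*(6 - 1))*(5*4 - 2) = (3*5)*(20 - 2) = 15*18 = 270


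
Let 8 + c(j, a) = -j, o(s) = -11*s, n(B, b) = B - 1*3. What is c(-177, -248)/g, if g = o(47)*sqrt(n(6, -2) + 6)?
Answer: -169/1551 ≈ -0.10896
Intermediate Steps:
n(B, b) = -3 + B (n(B, b) = B - 3 = -3 + B)
c(j, a) = -8 - j
g = -1551 (g = (-11*47)*sqrt((-3 + 6) + 6) = -517*sqrt(3 + 6) = -517*sqrt(9) = -517*3 = -1551)
c(-177, -248)/g = (-8 - 1*(-177))/(-1551) = (-8 + 177)*(-1/1551) = 169*(-1/1551) = -169/1551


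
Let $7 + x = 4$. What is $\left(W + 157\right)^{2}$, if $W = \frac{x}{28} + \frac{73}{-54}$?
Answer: $\frac{13827172921}{571536} \approx 24193.0$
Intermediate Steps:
$x = -3$ ($x = -7 + 4 = -3$)
$W = - \frac{1103}{756}$ ($W = - \frac{3}{28} + \frac{73}{-54} = \left(-3\right) \frac{1}{28} + 73 \left(- \frac{1}{54}\right) = - \frac{3}{28} - \frac{73}{54} = - \frac{1103}{756} \approx -1.459$)
$\left(W + 157\right)^{2} = \left(- \frac{1103}{756} + 157\right)^{2} = \left(\frac{117589}{756}\right)^{2} = \frac{13827172921}{571536}$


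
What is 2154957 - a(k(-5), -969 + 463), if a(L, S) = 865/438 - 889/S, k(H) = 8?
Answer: 119399495731/55407 ≈ 2.1550e+6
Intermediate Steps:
a(L, S) = 865/438 - 889/S (a(L, S) = 865*(1/438) - 889/S = 865/438 - 889/S)
2154957 - a(k(-5), -969 + 463) = 2154957 - (865/438 - 889/(-969 + 463)) = 2154957 - (865/438 - 889/(-506)) = 2154957 - (865/438 - 889*(-1/506)) = 2154957 - (865/438 + 889/506) = 2154957 - 1*206768/55407 = 2154957 - 206768/55407 = 119399495731/55407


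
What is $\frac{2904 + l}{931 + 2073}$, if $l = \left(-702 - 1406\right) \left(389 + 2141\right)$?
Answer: $- \frac{1332584}{751} \approx -1774.4$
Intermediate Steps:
$l = -5333240$ ($l = \left(-2108\right) 2530 = -5333240$)
$\frac{2904 + l}{931 + 2073} = \frac{2904 - 5333240}{931 + 2073} = - \frac{5330336}{3004} = \left(-5330336\right) \frac{1}{3004} = - \frac{1332584}{751}$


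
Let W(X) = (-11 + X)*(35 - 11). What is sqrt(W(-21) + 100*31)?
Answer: 2*sqrt(583) ≈ 48.291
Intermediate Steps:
W(X) = -264 + 24*X (W(X) = (-11 + X)*24 = -264 + 24*X)
sqrt(W(-21) + 100*31) = sqrt((-264 + 24*(-21)) + 100*31) = sqrt((-264 - 504) + 3100) = sqrt(-768 + 3100) = sqrt(2332) = 2*sqrt(583)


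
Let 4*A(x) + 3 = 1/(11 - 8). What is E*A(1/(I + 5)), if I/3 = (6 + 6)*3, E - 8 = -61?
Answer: 106/3 ≈ 35.333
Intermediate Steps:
E = -53 (E = 8 - 61 = -53)
I = 108 (I = 3*((6 + 6)*3) = 3*(12*3) = 3*36 = 108)
A(x) = -⅔ (A(x) = -¾ + 1/(4*(11 - 8)) = -¾ + (¼)/3 = -¾ + (¼)*(⅓) = -¾ + 1/12 = -⅔)
E*A(1/(I + 5)) = -53*(-⅔) = 106/3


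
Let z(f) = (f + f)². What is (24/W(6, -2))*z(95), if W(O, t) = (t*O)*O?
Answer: -36100/3 ≈ -12033.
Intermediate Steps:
W(O, t) = t*O² (W(O, t) = (O*t)*O = t*O²)
z(f) = 4*f² (z(f) = (2*f)² = 4*f²)
(24/W(6, -2))*z(95) = (24/((-2*6²)))*(4*95²) = (24/((-2*36)))*(4*9025) = (24/(-72))*36100 = (24*(-1/72))*36100 = -⅓*36100 = -36100/3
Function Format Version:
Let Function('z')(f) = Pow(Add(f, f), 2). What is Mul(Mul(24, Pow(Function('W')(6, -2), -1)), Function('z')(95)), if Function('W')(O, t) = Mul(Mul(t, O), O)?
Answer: Rational(-36100, 3) ≈ -12033.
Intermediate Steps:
Function('W')(O, t) = Mul(t, Pow(O, 2)) (Function('W')(O, t) = Mul(Mul(O, t), O) = Mul(t, Pow(O, 2)))
Function('z')(f) = Mul(4, Pow(f, 2)) (Function('z')(f) = Pow(Mul(2, f), 2) = Mul(4, Pow(f, 2)))
Mul(Mul(24, Pow(Function('W')(6, -2), -1)), Function('z')(95)) = Mul(Mul(24, Pow(Mul(-2, Pow(6, 2)), -1)), Mul(4, Pow(95, 2))) = Mul(Mul(24, Pow(Mul(-2, 36), -1)), Mul(4, 9025)) = Mul(Mul(24, Pow(-72, -1)), 36100) = Mul(Mul(24, Rational(-1, 72)), 36100) = Mul(Rational(-1, 3), 36100) = Rational(-36100, 3)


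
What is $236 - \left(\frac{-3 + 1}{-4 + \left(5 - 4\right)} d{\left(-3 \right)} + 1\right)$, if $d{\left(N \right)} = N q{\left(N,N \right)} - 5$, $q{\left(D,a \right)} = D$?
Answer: $\frac{697}{3} \approx 232.33$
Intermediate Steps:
$d{\left(N \right)} = -5 + N^{2}$ ($d{\left(N \right)} = N N - 5 = N^{2} - 5 = -5 + N^{2}$)
$236 - \left(\frac{-3 + 1}{-4 + \left(5 - 4\right)} d{\left(-3 \right)} + 1\right) = 236 - \left(\frac{-3 + 1}{-4 + \left(5 - 4\right)} \left(-5 + \left(-3\right)^{2}\right) + 1\right) = 236 - \left(- \frac{2}{-4 + \left(5 - 4\right)} \left(-5 + 9\right) + 1\right) = 236 - \left(- \frac{2}{-4 + 1} \cdot 4 + 1\right) = 236 - \left(- \frac{2}{-3} \cdot 4 + 1\right) = 236 - \left(\left(-2\right) \left(- \frac{1}{3}\right) 4 + 1\right) = 236 - \left(\frac{2}{3} \cdot 4 + 1\right) = 236 - \left(\frac{8}{3} + 1\right) = 236 - \frac{11}{3} = \frac{697}{3}$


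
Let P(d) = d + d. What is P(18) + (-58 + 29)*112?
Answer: -3212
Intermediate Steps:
P(d) = 2*d
P(18) + (-58 + 29)*112 = 2*18 + (-58 + 29)*112 = 36 - 29*112 = 36 - 3248 = -3212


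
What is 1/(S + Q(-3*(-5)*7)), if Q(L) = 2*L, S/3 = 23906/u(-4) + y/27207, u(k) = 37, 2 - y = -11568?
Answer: 335553/721304762 ≈ 0.00046520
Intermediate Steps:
y = 11570 (y = 2 - 1*(-11568) = 2 + 11568 = 11570)
S = 650838632/335553 (S = 3*(23906/37 + 11570/27207) = 3*(650838632/1006659) = 650838632/335553 ≈ 1939.6)
1/(S + Q(-3*(-5)*7)) = 1/(650838632/335553 + 2*(-3*(-5)*7)) = 1/(650838632/335553 + 2*(15*7)) = 1/(650838632/335553 + 2*105) = 1/(650838632/335553 + 210) = 1/(721304762/335553) = 335553/721304762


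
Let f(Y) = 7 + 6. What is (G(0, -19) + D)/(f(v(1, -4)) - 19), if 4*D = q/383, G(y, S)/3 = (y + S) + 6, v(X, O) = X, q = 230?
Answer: 29759/4596 ≈ 6.4750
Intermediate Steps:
G(y, S) = 18 + 3*S + 3*y (G(y, S) = 3*((y + S) + 6) = 3*((S + y) + 6) = 3*(6 + S + y) = 18 + 3*S + 3*y)
f(Y) = 13
D = 115/766 (D = (230/383)/4 = (230*(1/383))/4 = (1/4)*(230/383) = 115/766 ≈ 0.15013)
(G(0, -19) + D)/(f(v(1, -4)) - 19) = ((18 + 3*(-19) + 3*0) + 115/766)/(13 - 19) = ((18 - 57 + 0) + 115/766)/(-6) = (-39 + 115/766)*(-1/6) = -29759/766*(-1/6) = 29759/4596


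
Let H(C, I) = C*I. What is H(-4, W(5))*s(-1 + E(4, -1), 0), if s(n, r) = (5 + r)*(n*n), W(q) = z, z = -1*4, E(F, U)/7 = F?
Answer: 58320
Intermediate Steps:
E(F, U) = 7*F
z = -4
W(q) = -4
s(n, r) = n²*(5 + r) (s(n, r) = (5 + r)*n² = n²*(5 + r))
H(-4, W(5))*s(-1 + E(4, -1), 0) = (-4*(-4))*((-1 + 7*4)²*(5 + 0)) = 16*((-1 + 28)²*5) = 16*(27²*5) = 16*(729*5) = 16*3645 = 58320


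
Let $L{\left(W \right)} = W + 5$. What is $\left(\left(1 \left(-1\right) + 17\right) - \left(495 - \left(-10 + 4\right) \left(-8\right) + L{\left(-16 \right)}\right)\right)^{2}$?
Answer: $176400$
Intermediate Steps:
$L{\left(W \right)} = 5 + W$
$\left(\left(1 \left(-1\right) + 17\right) - \left(495 - \left(-10 + 4\right) \left(-8\right) + L{\left(-16 \right)}\right)\right)^{2} = \left(\left(1 \left(-1\right) + 17\right) + \left(\left(-364 - 131\right) + \left(\left(-10 + 4\right) \left(-8\right) - \left(5 - 16\right)\right)\right)\right)^{2} = \left(\left(-1 + 17\right) - 436\right)^{2} = \left(16 + \left(-495 + \left(48 + 11\right)\right)\right)^{2} = \left(16 + \left(-495 + 59\right)\right)^{2} = \left(16 - 436\right)^{2} = \left(-420\right)^{2} = 176400$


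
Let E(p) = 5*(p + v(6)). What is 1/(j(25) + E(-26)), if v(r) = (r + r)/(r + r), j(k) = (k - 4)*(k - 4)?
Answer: 1/316 ≈ 0.0031646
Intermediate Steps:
j(k) = (-4 + k)**2 (j(k) = (-4 + k)*(-4 + k) = (-4 + k)**2)
v(r) = 1 (v(r) = (2*r)/((2*r)) = (2*r)*(1/(2*r)) = 1)
E(p) = 5 + 5*p (E(p) = 5*(p + 1) = 5*(1 + p) = 5 + 5*p)
1/(j(25) + E(-26)) = 1/((-4 + 25)**2 + (5 + 5*(-26))) = 1/(21**2 + (5 - 130)) = 1/(441 - 125) = 1/316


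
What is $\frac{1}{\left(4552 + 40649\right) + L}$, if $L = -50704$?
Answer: $- \frac{1}{5503} \approx -0.00018172$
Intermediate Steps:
$\frac{1}{\left(4552 + 40649\right) + L} = \frac{1}{\left(4552 + 40649\right) - 50704} = \frac{1}{45201 - 50704} = \frac{1}{-5503} = - \frac{1}{5503}$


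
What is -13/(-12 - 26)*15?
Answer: 195/38 ≈ 5.1316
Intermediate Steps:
-13/(-12 - 26)*15 = -13/(-38)*15 = -13*(-1/38)*15 = (13/38)*15 = 195/38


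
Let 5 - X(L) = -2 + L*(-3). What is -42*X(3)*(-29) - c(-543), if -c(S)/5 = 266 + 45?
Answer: 21043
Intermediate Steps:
c(S) = -1555 (c(S) = -5*(266 + 45) = -5*311 = -1555)
X(L) = 7 + 3*L (X(L) = 5 - (-2 + L*(-3)) = 5 - (-2 - 3*L) = 5 + (2 + 3*L) = 7 + 3*L)
-42*X(3)*(-29) - c(-543) = -42*(7 + 3*3)*(-29) - 1*(-1555) = -42*(7 + 9)*(-29) + 1555 = -42*16*(-29) + 1555 = -672*(-29) + 1555 = 19488 + 1555 = 21043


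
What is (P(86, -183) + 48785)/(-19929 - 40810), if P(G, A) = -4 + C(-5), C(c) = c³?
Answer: -48656/60739 ≈ -0.80107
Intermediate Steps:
P(G, A) = -129 (P(G, A) = -4 + (-5)³ = -4 - 125 = -129)
(P(86, -183) + 48785)/(-19929 - 40810) = (-129 + 48785)/(-19929 - 40810) = 48656/(-60739) = 48656*(-1/60739) = -48656/60739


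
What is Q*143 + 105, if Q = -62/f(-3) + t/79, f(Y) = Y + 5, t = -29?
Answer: -346059/79 ≈ -4380.5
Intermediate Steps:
f(Y) = 5 + Y
Q = -2478/79 (Q = -62/(5 - 3) - 29/79 = -62/2 - 29*1/79 = -62*1/2 - 29/79 = -31 - 29/79 = -2478/79 ≈ -31.367)
Q*143 + 105 = -2478/79*143 + 105 = -354354/79 + 105 = -346059/79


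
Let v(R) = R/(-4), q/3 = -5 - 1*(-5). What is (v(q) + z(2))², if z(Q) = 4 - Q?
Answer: 4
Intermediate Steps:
q = 0 (q = 3*(-5 - 1*(-5)) = 3*(-5 + 5) = 3*0 = 0)
v(R) = -R/4 (v(R) = R*(-¼) = -R/4)
(v(q) + z(2))² = (-¼*0 + (4 - 1*2))² = (0 + (4 - 2))² = (0 + 2)² = 2² = 4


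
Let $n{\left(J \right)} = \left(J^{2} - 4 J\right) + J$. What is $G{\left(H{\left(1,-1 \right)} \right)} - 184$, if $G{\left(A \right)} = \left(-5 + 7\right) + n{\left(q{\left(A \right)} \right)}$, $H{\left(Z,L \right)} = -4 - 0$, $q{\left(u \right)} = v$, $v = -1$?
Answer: $-178$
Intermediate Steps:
$q{\left(u \right)} = -1$
$H{\left(Z,L \right)} = -4$ ($H{\left(Z,L \right)} = -4 + 0 = -4$)
$n{\left(J \right)} = J^{2} - 3 J$
$G{\left(A \right)} = 6$ ($G{\left(A \right)} = \left(-5 + 7\right) - \left(-3 - 1\right) = 2 - -4 = 2 + 4 = 6$)
$G{\left(H{\left(1,-1 \right)} \right)} - 184 = 6 - 184 = -178$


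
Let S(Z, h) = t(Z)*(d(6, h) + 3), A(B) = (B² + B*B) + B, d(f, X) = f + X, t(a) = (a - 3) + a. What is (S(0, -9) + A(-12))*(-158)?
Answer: -43608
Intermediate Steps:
t(a) = -3 + 2*a (t(a) = (-3 + a) + a = -3 + 2*a)
d(f, X) = X + f
A(B) = B + 2*B² (A(B) = (B² + B²) + B = 2*B² + B = B + 2*B²)
S(Z, h) = (-3 + 2*Z)*(9 + h) (S(Z, h) = (-3 + 2*Z)*((h + 6) + 3) = (-3 + 2*Z)*((6 + h) + 3) = (-3 + 2*Z)*(9 + h))
(S(0, -9) + A(-12))*(-158) = ((-3 + 2*0)*(9 - 9) - 12*(1 + 2*(-12)))*(-158) = ((-3 + 0)*0 - 12*(1 - 24))*(-158) = (-3*0 - 12*(-23))*(-158) = (0 + 276)*(-158) = 276*(-158) = -43608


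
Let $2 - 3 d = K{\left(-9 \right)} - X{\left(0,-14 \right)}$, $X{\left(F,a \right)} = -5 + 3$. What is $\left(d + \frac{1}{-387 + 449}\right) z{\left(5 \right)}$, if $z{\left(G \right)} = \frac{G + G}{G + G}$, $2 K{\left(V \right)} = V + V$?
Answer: $\frac{187}{62} \approx 3.0161$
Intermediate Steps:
$K{\left(V \right)} = V$ ($K{\left(V \right)} = \frac{V + V}{2} = \frac{2 V}{2} = V$)
$X{\left(F,a \right)} = -2$
$z{\left(G \right)} = 1$ ($z{\left(G \right)} = \frac{2 G}{2 G} = 2 G \frac{1}{2 G} = 1$)
$d = 3$ ($d = \frac{2}{3} - \frac{-9 - -2}{3} = \frac{2}{3} - \frac{-9 + 2}{3} = \frac{2}{3} - - \frac{7}{3} = \frac{2}{3} + \frac{7}{3} = 3$)
$\left(d + \frac{1}{-387 + 449}\right) z{\left(5 \right)} = \left(3 + \frac{1}{-387 + 449}\right) 1 = \left(3 + \frac{1}{62}\right) 1 = \frac{187}{62} \cdot 1 = \frac{187}{62}$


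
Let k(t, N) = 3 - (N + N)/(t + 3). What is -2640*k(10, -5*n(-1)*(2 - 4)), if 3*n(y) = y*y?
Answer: -85360/13 ≈ -6566.2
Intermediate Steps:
n(y) = y**2/3 (n(y) = (y*y)/3 = y**2/3)
k(t, N) = 3 - 2*N/(3 + t)
-2640*k(10, -5*n(-1)*(2 - 4)) = -2640*(9 - (-10)*((1/3)*(-1)**2)*(2 - 4) + 3*10)/(3 + 10) = -2640*(9 - (-10)*((1/3)*1)*(-2) + 30)/13 = -2640*(9 - (-10)*(1/3)*(-2) + 30)/13 = -2640*(9 - (-10)*(-2)/3 + 30)/13 = -2640*(9 - 2*10/3 + 30)/13 = -2640*(9 - 20/3 + 30)/13 = -2640*97/(13*3) = -2640*97/39 = -85360/13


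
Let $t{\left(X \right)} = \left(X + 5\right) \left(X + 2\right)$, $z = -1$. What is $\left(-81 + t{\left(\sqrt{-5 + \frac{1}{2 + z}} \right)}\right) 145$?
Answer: $-10875 + 2030 i \approx -10875.0 + 2030.0 i$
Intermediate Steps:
$t{\left(X \right)} = \left(2 + X\right) \left(5 + X\right)$ ($t{\left(X \right)} = \left(5 + X\right) \left(2 + X\right) = \left(2 + X\right) \left(5 + X\right)$)
$\left(-81 + t{\left(\sqrt{-5 + \frac{1}{2 + z}} \right)}\right) 145 = \left(-81 + \left(10 + \left(\sqrt{-5 + \frac{1}{2 - 1}}\right)^{2} + 7 \sqrt{-5 + \frac{1}{2 - 1}}\right)\right) 145 = \left(-81 + \left(10 + \left(\sqrt{-5 + 1^{-1}}\right)^{2} + 7 \sqrt{-5 + 1^{-1}}\right)\right) 145 = \left(-81 + \left(10 + \left(\sqrt{-5 + 1}\right)^{2} + 7 \sqrt{-5 + 1}\right)\right) 145 = \left(-81 + \left(10 + \left(\sqrt{-4}\right)^{2} + 7 \sqrt{-4}\right)\right) 145 = \left(-81 + \left(10 + \left(2 i\right)^{2} + 7 \cdot 2 i\right)\right) 145 = \left(-81 + \left(10 - 4 + 14 i\right)\right) 145 = \left(-81 + \left(6 + 14 i\right)\right) 145 = \left(-75 + 14 i\right) 145 = -10875 + 2030 i$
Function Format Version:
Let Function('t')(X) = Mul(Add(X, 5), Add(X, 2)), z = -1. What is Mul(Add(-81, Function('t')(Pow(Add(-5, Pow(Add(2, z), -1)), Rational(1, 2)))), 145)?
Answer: Add(-10875, Mul(2030, I)) ≈ Add(-10875., Mul(2030.0, I))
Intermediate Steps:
Function('t')(X) = Mul(Add(2, X), Add(5, X)) (Function('t')(X) = Mul(Add(5, X), Add(2, X)) = Mul(Add(2, X), Add(5, X)))
Mul(Add(-81, Function('t')(Pow(Add(-5, Pow(Add(2, z), -1)), Rational(1, 2)))), 145) = Mul(Add(-81, Add(10, Pow(Pow(Add(-5, Pow(Add(2, -1), -1)), Rational(1, 2)), 2), Mul(7, Pow(Add(-5, Pow(Add(2, -1), -1)), Rational(1, 2))))), 145) = Mul(Add(-81, Add(10, Pow(Pow(Add(-5, Pow(1, -1)), Rational(1, 2)), 2), Mul(7, Pow(Add(-5, Pow(1, -1)), Rational(1, 2))))), 145) = Mul(Add(-81, Add(10, Pow(Pow(Add(-5, 1), Rational(1, 2)), 2), Mul(7, Pow(Add(-5, 1), Rational(1, 2))))), 145) = Mul(Add(-81, Add(10, Pow(Pow(-4, Rational(1, 2)), 2), Mul(7, Pow(-4, Rational(1, 2))))), 145) = Mul(Add(-81, Add(10, Pow(Mul(2, I), 2), Mul(7, Mul(2, I)))), 145) = Mul(Add(-81, Add(10, -4, Mul(14, I))), 145) = Mul(Add(-81, Add(6, Mul(14, I))), 145) = Mul(Add(-75, Mul(14, I)), 145) = Add(-10875, Mul(2030, I))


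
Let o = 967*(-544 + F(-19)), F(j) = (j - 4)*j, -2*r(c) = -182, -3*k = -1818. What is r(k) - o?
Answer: 103560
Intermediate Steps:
k = 606 (k = -1/3*(-1818) = 606)
r(c) = 91 (r(c) = -1/2*(-182) = 91)
F(j) = j*(-4 + j) (F(j) = (-4 + j)*j = j*(-4 + j))
o = -103469 (o = 967*(-544 - 19*(-4 - 19)) = 967*(-544 - 19*(-23)) = 967*(-544 + 437) = 967*(-107) = -103469)
r(k) - o = 91 - 1*(-103469) = 91 + 103469 = 103560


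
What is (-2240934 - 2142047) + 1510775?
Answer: -2872206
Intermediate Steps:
(-2240934 - 2142047) + 1510775 = -4382981 + 1510775 = -2872206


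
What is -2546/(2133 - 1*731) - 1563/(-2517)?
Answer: -702826/588139 ≈ -1.1950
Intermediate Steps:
-2546/(2133 - 1*731) - 1563/(-2517) = -2546/(2133 - 731) - 1563*(-1/2517) = -2546/1402 + 521/839 = -2546*1/1402 + 521/839 = -1273/701 + 521/839 = -702826/588139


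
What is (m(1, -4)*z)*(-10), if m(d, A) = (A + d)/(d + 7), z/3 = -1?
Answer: -45/4 ≈ -11.250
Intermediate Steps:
z = -3 (z = 3*(-1) = -3)
m(d, A) = (A + d)/(7 + d)
(m(1, -4)*z)*(-10) = (((-4 + 1)/(7 + 1))*(-3))*(-10) = ((-3/8)*(-3))*(-10) = (((⅛)*(-3))*(-3))*(-10) = -3/8*(-3)*(-10) = (9/8)*(-10) = -45/4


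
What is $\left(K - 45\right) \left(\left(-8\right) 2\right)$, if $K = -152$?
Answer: $3152$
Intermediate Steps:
$\left(K - 45\right) \left(\left(-8\right) 2\right) = \left(-152 - 45\right) \left(\left(-8\right) 2\right) = \left(-197\right) \left(-16\right) = 3152$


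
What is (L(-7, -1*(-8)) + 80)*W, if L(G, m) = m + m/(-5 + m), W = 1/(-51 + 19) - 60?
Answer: -32657/6 ≈ -5442.8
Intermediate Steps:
W = -1921/32 (W = 1/(-32) - 60 = -1/32 - 60 = -1921/32 ≈ -60.031)
L(G, m) = m + m/(-5 + m)
(L(-7, -1*(-8)) + 80)*W = ((-1*(-8))*(-4 - 1*(-8))/(-5 - 1*(-8)) + 80)*(-1921/32) = (8*(-4 + 8)/(-5 + 8) + 80)*(-1921/32) = (8*4/3 + 80)*(-1921/32) = (8*(⅓)*4 + 80)*(-1921/32) = (32/3 + 80)*(-1921/32) = (272/3)*(-1921/32) = -32657/6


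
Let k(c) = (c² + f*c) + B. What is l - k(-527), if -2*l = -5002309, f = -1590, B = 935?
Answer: 2769121/2 ≈ 1.3846e+6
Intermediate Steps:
l = 5002309/2 (l = -½*(-5002309) = 5002309/2 ≈ 2.5012e+6)
k(c) = 935 + c² - 1590*c (k(c) = (c² - 1590*c) + 935 = 935 + c² - 1590*c)
l - k(-527) = 5002309/2 - (935 + (-527)² - 1590*(-527)) = 5002309/2 - (935 + 277729 + 837930) = 5002309/2 - 1*1116594 = 5002309/2 - 1116594 = 2769121/2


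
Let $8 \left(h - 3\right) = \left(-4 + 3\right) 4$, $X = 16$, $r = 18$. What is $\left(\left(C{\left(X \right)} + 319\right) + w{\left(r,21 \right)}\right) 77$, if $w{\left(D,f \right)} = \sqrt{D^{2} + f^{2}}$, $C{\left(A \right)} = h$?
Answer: $\frac{49511}{2} + 231 \sqrt{85} \approx 26885.0$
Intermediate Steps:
$h = \frac{5}{2}$ ($h = 3 + \frac{\left(-4 + 3\right) 4}{8} = 3 + \frac{\left(-1\right) 4}{8} = 3 + \frac{1}{8} \left(-4\right) = 3 - \frac{1}{2} = \frac{5}{2} \approx 2.5$)
$C{\left(A \right)} = \frac{5}{2}$
$\left(\left(C{\left(X \right)} + 319\right) + w{\left(r,21 \right)}\right) 77 = \left(\left(\frac{5}{2} + 319\right) + \sqrt{18^{2} + 21^{2}}\right) 77 = \left(\frac{643}{2} + \sqrt{324 + 441}\right) 77 = \left(\frac{643}{2} + \sqrt{765}\right) 77 = \left(\frac{643}{2} + 3 \sqrt{85}\right) 77 = \frac{49511}{2} + 231 \sqrt{85}$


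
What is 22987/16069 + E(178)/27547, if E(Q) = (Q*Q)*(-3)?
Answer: -894167699/442652743 ≈ -2.0200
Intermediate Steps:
E(Q) = -3*Q² (E(Q) = Q²*(-3) = -3*Q²)
22987/16069 + E(178)/27547 = 22987/16069 - 3*178²/27547 = 22987*(1/16069) - 3*31684*(1/27547) = 22987/16069 - 95052*1/27547 = 22987/16069 - 95052/27547 = -894167699/442652743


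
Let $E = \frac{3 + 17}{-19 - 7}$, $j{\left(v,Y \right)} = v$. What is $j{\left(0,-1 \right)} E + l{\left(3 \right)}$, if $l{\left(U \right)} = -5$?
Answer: $-5$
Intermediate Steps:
$E = - \frac{10}{13}$ ($E = \frac{20}{-26} = 20 \left(- \frac{1}{26}\right) = - \frac{10}{13} \approx -0.76923$)
$j{\left(0,-1 \right)} E + l{\left(3 \right)} = 0 \left(- \frac{10}{13}\right) - 5 = 0 - 5 = -5$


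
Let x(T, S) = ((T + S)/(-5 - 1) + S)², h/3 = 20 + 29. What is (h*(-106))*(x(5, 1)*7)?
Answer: 0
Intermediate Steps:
h = 147 (h = 3*(20 + 29) = 3*49 = 147)
x(T, S) = (-T/6 + 5*S/6)² (x(T, S) = ((S + T)/(-6) + S)² = ((S + T)*(-⅙) + S)² = ((-S/6 - T/6) + S)² = (-T/6 + 5*S/6)²)
(h*(-106))*(x(5, 1)*7) = (147*(-106))*(((-1*5 + 5*1)²/36)*7) = -15582*(-5 + 5)²/36*7 = -15582*(1/36)*0²*7 = -15582*(1/36)*0*7 = -0*7 = -15582*0 = 0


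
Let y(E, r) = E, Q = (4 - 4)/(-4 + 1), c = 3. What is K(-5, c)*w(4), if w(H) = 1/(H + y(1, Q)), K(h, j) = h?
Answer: -1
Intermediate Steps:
Q = 0 (Q = 0/(-3) = 0*(-⅓) = 0)
w(H) = 1/(1 + H) (w(H) = 1/(H + 1) = 1/(1 + H))
K(-5, c)*w(4) = -5/(1 + 4) = -5/5 = -5*⅕ = -1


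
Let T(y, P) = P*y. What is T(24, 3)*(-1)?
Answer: -72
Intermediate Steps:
T(24, 3)*(-1) = (3*24)*(-1) = 72*(-1) = -72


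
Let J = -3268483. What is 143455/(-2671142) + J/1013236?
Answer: -4437967993983/1353248617756 ≈ -3.2795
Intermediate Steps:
143455/(-2671142) + J/1013236 = 143455/(-2671142) - 3268483/1013236 = 143455*(-1/2671142) - 3268483*1/1013236 = -143455/2671142 - 3268483/1013236 = -4437967993983/1353248617756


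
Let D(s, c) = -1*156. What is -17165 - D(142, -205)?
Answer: -17009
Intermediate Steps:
D(s, c) = -156
-17165 - D(142, -205) = -17165 - 1*(-156) = -17165 + 156 = -17009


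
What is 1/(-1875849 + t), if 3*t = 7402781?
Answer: 3/1775234 ≈ 1.6899e-6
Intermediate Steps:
t = 7402781/3 (t = (⅓)*7402781 = 7402781/3 ≈ 2.4676e+6)
1/(-1875849 + t) = 1/(-1875849 + 7402781/3) = 1/(1775234/3) = 3/1775234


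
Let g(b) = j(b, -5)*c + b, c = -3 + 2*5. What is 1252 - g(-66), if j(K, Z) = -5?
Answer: 1353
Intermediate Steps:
c = 7 (c = -3 + 10 = 7)
g(b) = -35 + b (g(b) = -5*7 + b = -35 + b)
1252 - g(-66) = 1252 - (-35 - 66) = 1252 - 1*(-101) = 1252 + 101 = 1353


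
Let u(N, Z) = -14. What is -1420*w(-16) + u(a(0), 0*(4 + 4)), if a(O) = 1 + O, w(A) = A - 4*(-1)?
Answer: 17026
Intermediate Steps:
w(A) = 4 + A (w(A) = A + 4 = 4 + A)
-1420*w(-16) + u(a(0), 0*(4 + 4)) = -1420*(4 - 16) - 14 = -1420*(-12) - 14 = 17040 - 14 = 17026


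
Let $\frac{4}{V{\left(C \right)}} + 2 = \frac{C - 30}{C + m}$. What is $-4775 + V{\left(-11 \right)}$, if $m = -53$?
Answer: $- \frac{415681}{87} \approx -4777.9$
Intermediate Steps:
$V{\left(C \right)} = \frac{4}{-2 + \frac{-30 + C}{-53 + C}}$ ($V{\left(C \right)} = \frac{4}{-2 + \frac{C - 30}{C - 53}} = \frac{4}{-2 + \frac{-30 + C}{-53 + C}}$)
$-4775 + V{\left(-11 \right)} = -4775 + \frac{4 \left(53 - -11\right)}{-76 - 11} = -4775 + \frac{4 \left(53 + 11\right)}{-87} = -4775 + 4 \left(- \frac{1}{87}\right) 64 = -4775 - \frac{256}{87} = - \frac{415681}{87}$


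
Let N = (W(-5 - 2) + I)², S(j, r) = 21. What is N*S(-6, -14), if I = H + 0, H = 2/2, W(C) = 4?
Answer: 525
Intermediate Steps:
H = 1 (H = 2*(½) = 1)
I = 1 (I = 1 + 0 = 1)
N = 25 (N = (4 + 1)² = 5² = 25)
N*S(-6, -14) = 25*21 = 525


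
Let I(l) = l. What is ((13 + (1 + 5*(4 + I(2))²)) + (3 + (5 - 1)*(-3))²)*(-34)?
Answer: -9350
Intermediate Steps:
((13 + (1 + 5*(4 + I(2))²)) + (3 + (5 - 1)*(-3))²)*(-34) = ((13 + (1 + 5*(4 + 2)²)) + (3 + (5 - 1)*(-3))²)*(-34) = ((13 + (1 + 5*6²)) + (3 + 4*(-3))²)*(-34) = ((13 + (1 + 5*36)) + (3 - 12)²)*(-34) = ((13 + (1 + 180)) + (-9)²)*(-34) = ((13 + 181) + 81)*(-34) = (194 + 81)*(-34) = 275*(-34) = -9350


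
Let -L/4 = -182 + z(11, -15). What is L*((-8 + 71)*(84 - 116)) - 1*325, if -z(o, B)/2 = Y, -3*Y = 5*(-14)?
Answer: -1844293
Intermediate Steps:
Y = 70/3 (Y = -5*(-14)/3 = -⅓*(-70) = 70/3 ≈ 23.333)
z(o, B) = -140/3 (z(o, B) = -2*70/3 = -140/3)
L = 2744/3 (L = -4*(-182 - 140/3) = -4*(-686/3) = 2744/3 ≈ 914.67)
L*((-8 + 71)*(84 - 116)) - 1*325 = 2744*((-8 + 71)*(84 - 116))/3 - 1*325 = 2744*(63*(-32))/3 - 325 = (2744/3)*(-2016) - 325 = -1843968 - 325 = -1844293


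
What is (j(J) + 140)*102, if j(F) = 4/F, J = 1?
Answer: 14688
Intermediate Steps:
(j(J) + 140)*102 = (4/1 + 140)*102 = (4*1 + 140)*102 = (4 + 140)*102 = 144*102 = 14688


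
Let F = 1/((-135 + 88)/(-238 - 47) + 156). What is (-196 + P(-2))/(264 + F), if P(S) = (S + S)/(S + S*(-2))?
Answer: -2937462/3916711 ≈ -0.74998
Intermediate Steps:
F = 285/44507 (F = 1/(-47/(-285) + 156) = 1/(-47*(-1/285) + 156) = 1/(47/285 + 156) = 1/(44507/285) = 285/44507 ≈ 0.0064035)
P(S) = -2 (P(S) = (2*S)/(S - 2*S) = (2*S)/((-S)) = (2*S)*(-1/S) = -2)
(-196 + P(-2))/(264 + F) = (-196 - 2)/(264 + 285/44507) = -198/11750133/44507 = -198*44507/11750133 = -2937462/3916711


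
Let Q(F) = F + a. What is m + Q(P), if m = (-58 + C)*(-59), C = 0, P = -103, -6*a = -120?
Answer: 3339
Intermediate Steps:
a = 20 (a = -⅙*(-120) = 20)
m = 3422 (m = (-58 + 0)*(-59) = -58*(-59) = 3422)
Q(F) = 20 + F (Q(F) = F + 20 = 20 + F)
m + Q(P) = 3422 + (20 - 103) = 3422 - 83 = 3339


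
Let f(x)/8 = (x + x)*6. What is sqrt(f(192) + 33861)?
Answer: sqrt(52293) ≈ 228.68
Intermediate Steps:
f(x) = 96*x (f(x) = 8*((x + x)*6) = 8*((2*x)*6) = 8*(12*x) = 96*x)
sqrt(f(192) + 33861) = sqrt(96*192 + 33861) = sqrt(18432 + 33861) = sqrt(52293)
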